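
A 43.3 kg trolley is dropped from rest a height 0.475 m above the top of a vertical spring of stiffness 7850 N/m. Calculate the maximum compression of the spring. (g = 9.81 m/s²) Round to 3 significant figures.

x = 0.287 m

Let x be the compression. The total drop is H + x, and the trolley is instantaneously at rest at max compression, so energy conservation gives:
mg(H + x) = ½kx²
½(7850)x² − (43.3)(9.81)x − (43.3)(9.81)(0.475) = 0
3925x² − 424.8x − 201.8 = 0
x = [424.8 + √(180432 + 3.1677e+06)]/(2 × 3925) = 0.2872 m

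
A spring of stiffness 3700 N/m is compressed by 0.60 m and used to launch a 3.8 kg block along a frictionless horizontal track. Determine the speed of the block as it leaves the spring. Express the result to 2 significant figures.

Spring PE converts entirely to kinetic energy: ½kx² = ½mv²
v = x√(k/m) = 0.60 × √(3700/3.8) = 18.72 m/s

v = 19 m/s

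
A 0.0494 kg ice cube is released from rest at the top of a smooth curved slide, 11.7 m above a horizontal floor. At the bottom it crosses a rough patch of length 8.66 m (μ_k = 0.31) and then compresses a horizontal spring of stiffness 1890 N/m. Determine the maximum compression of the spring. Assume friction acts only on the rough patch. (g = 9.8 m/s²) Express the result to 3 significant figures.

x = 0.0680 m

Initial energy: E₁ = mgh = (0.0494)(9.8)(11.7) = 5.6642 J
Friction removes W_f = μ_k mg d = (0.31)(0.0494)(9.8)(8.66) = 1.300 J
Energy reaching the spring: E = 5.6642 − 1.300 = 4.3645 J
At max compression ½kx² = E ⇒ x = √(2E/k) = √(2 × 4.3645/1890) = 0.06796 m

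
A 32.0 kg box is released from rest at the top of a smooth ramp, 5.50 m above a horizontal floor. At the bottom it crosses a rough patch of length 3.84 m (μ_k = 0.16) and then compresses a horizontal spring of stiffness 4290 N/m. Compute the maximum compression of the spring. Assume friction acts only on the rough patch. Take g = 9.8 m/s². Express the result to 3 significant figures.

Initial energy: E₁ = mgh = (32.0)(9.8)(5.50) = 1724.8 J
Friction removes W_f = μ_k mg d = (0.16)(32.0)(9.8)(3.84) = 192.7 J
Energy reaching the spring: E = 1724.8 − 192.7 = 1532.1 J
At max compression ½kx² = E ⇒ x = √(2E/k) = √(2 × 1532.1/4290) = 0.8451 m

x = 0.845 m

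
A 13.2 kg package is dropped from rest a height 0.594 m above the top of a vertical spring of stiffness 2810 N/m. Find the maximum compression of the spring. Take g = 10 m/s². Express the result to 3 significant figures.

Let x be the compression. The total drop is H + x, and the package is instantaneously at rest at max compression, so energy conservation gives:
mg(H + x) = ½kx²
½(2810)x² − (13.2)(10)x − (13.2)(10)(0.594) = 0
1405x² − 132.0x − 78.41 = 0
x = [132.0 + √(17424 + 440653)]/(2 × 1405) = 0.2878 m

x = 0.288 m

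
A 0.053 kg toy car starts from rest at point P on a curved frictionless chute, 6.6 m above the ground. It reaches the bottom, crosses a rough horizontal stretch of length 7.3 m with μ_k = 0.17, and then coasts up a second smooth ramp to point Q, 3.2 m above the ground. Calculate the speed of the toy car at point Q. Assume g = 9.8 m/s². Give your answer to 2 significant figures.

Energy at P: mgh₁ = (0.053)(9.8)(6.6) = 3.4280 J
Friction loss: W_f = μ_k mg d = 0.6446 J
At Q: ½mv² + mgh₂ = mgh₁ − W_f
½mv² = 3.4280 − 0.6446 − 1.6621 = 1.1214 J
v = √(2 × 1.1214/0.053) = 6.505 m/s

v = 6.5 m/s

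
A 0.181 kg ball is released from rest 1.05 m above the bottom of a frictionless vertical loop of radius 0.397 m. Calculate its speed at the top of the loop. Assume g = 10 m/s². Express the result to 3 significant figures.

Energy conservation: mgh = ½mv_top² + mg(2r)
v_top² = 2g(h − 2r) = 2(10)(1.05 − 0.7940) = 5.120
v_top = 2.263 m/s

v = 2.26 m/s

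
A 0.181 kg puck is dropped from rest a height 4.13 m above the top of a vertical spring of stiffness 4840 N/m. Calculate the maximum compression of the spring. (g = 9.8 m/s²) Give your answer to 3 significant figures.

x = 0.0554 m

Take the reference level at the top of the uncompressed spring. At max compression the puck has fallen H + x and is momentarily at rest:
mg(H + x) = ½kx²
½(4840)x² − (0.181)(9.8)x − (0.181)(9.8)(4.13) = 0
2420x² − 1.774x − 7.326 = 0
x = [1.774 + √(3.146 + 70914)]/(2 × 2420) = 0.05539 m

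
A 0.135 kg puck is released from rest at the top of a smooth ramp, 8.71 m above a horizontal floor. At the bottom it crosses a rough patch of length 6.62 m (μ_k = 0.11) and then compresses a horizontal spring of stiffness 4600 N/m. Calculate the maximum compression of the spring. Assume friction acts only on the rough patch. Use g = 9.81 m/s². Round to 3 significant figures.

x = 0.0678 m

Initial energy: E₁ = mgh = (0.135)(9.81)(8.71) = 11.535 J
Friction removes W_f = μ_k mg d = (0.11)(0.135)(9.81)(6.62) = 0.9644 J
Energy reaching the spring: E = 11.535 − 0.9644 = 10.571 J
At max compression ½kx² = E ⇒ x = √(2E/k) = √(2 × 10.571/4600) = 0.06779 m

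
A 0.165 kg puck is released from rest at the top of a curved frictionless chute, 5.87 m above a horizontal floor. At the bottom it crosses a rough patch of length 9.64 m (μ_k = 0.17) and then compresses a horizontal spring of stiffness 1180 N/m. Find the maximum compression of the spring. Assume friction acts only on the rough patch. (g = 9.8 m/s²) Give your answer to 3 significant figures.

x = 0.108 m

Initial energy: E₁ = mgh = (0.165)(9.8)(5.87) = 9.4918 J
Friction removes W_f = μ_k mg d = (0.17)(0.165)(9.8)(9.64) = 2.650 J
Energy reaching the spring: E = 9.4918 − 2.650 = 6.8419 J
At max compression ½kx² = E ⇒ x = √(2E/k) = √(2 × 6.8419/1180) = 0.1077 m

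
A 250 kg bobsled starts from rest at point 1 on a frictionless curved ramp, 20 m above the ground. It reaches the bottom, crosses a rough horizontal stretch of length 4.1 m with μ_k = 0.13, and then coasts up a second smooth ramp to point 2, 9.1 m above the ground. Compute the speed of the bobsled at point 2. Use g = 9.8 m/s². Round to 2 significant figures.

v = 14 m/s

Energy at 1: mgh₁ = (250)(9.8)(20) = 49000 J
Friction loss: W_f = μ_k mg d = 1306 J
At 2: ½mv² + mgh₂ = mgh₁ − W_f
½mv² = 49000 − 1306 − 22295 = 25399 J
v = √(2 × 25399/250) = 14.25 m/s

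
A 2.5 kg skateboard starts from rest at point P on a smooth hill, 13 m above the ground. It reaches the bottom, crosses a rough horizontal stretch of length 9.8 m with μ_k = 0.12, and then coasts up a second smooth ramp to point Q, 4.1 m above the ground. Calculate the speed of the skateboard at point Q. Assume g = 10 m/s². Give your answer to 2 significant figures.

v = 12 m/s

Energy at P: mgh₁ = (2.5)(10)(13) = 325.00 J
Friction loss: W_f = μ_k mg d = 29.40 J
At Q: ½mv² + mgh₂ = mgh₁ − W_f
½mv² = 325.00 − 29.40 − 102.50 = 193.10 J
v = √(2 × 193.10/2.5) = 12.43 m/s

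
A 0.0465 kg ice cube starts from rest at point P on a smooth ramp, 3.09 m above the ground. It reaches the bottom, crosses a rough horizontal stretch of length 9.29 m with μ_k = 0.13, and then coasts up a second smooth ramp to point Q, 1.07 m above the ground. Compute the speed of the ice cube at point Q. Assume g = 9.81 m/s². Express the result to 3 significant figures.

Energy at P: mgh₁ = (0.0465)(9.81)(3.09) = 1.4095 J
Friction loss: W_f = μ_k mg d = 0.5509 J
At Q: ½mv² + mgh₂ = mgh₁ − W_f
½mv² = 1.4095 − 0.5509 − 0.48810 = 0.37054 J
v = √(2 × 0.37054/0.0465) = 3.992 m/s

v = 3.99 m/s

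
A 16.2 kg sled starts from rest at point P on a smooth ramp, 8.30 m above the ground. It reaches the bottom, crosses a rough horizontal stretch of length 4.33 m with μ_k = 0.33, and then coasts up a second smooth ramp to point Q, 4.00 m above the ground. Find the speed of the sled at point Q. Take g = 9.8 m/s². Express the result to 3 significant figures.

Energy at P: mgh₁ = (16.2)(9.8)(8.30) = 1317.7 J
Friction loss: W_f = μ_k mg d = 226.9 J
At Q: ½mv² + mgh₂ = mgh₁ − W_f
½mv² = 1317.7 − 226.9 − 635.04 = 455.82 J
v = √(2 × 455.82/16.2) = 7.502 m/s

v = 7.50 m/s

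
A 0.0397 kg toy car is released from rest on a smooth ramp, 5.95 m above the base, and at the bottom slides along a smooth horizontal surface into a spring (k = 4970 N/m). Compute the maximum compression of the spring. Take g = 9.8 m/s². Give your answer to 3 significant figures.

x = 0.0305 m

At max compression the car is momentarily at rest: mgh = ½kx²
x = √(2mgh/k) = √(2 × 0.0397 × 9.8 × 5.95 / 4970) = 0.03052 m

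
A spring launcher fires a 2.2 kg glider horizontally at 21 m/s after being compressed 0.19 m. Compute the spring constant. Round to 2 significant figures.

k = 27000 N/m

Energy stored in the spring equals the launch KE: ½kx² = ½mv²
k = mv²/x² = (2.2)(21)²/(0.19)² = 26875 N/m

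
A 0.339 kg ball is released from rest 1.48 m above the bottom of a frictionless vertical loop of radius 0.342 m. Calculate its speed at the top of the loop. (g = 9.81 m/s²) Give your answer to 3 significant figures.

v = 3.95 m/s

Energy conservation: mgh = ½mv_top² + mg(2r)
v_top² = 2g(h − 2r) = 2(9.81)(1.48 − 0.6840) = 15.62
v_top = 3.952 m/s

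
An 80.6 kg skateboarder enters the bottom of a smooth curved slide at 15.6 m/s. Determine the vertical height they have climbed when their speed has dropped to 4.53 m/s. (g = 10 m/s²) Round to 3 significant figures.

Conservation of energy: ½mv₁² = ½mv₂² + mgh
h = (v₁² − v₂²)/(2g) = (15.6² − 4.53²)/(2 × 10) = 11.14 m

h = 11.1 m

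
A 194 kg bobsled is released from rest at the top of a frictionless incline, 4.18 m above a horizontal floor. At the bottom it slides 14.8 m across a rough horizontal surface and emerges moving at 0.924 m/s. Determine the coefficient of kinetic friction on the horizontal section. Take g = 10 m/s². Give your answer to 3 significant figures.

μ_k = 0.280

Applying the work–energy principle:
mgh = ½mv² + μ_k m g d
mgh = 8109.2 J; ½mv² = 82.816 J
W_f = 8109.2 − 82.816 = 8026 J
μ_k = W_f/(mg·d) = 8026/(1940 × 14.8) = 0.2795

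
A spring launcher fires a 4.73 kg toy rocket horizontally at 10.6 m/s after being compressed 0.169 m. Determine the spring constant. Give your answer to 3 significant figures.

Spring PE at full compression equals KE at release: ½kx² = ½mv²
k = mv²/x² = (4.73)(10.6)²/(0.169)² = 18608 N/m

k = 18600 N/m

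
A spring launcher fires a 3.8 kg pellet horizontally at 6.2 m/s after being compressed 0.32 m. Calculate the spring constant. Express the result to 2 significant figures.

k = 1400 N/m

Energy stored in the spring equals the launch KE: ½kx² = ½mv²
k = mv²/x² = (3.8)(6.2)²/(0.32)² = 1426 N/m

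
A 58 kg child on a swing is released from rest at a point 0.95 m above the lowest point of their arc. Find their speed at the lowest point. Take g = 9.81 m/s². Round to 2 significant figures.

Mechanical energy is conserved (no friction): mgh = ½mv²
v = √(2gh) = √(2 × 9.81 × 0.95) = √18.639 = 4.317 m/s

v = 4.3 m/s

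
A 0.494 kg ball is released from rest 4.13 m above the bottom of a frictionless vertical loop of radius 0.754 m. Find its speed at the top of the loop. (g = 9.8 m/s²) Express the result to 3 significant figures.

v = 7.17 m/s

Energy conservation: mgh = ½mv_top² + mg(2r)
v_top² = 2g(h − 2r) = 2(9.8)(4.13 − 1.508) = 51.39
v_top = 7.169 m/s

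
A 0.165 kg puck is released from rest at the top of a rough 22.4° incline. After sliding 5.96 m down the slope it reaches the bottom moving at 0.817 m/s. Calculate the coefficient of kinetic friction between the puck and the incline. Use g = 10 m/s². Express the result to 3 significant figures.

μ_k = 0.406

mgh = ½mv² + μ_k (mg cosθ) L, with h = L sinθ
mgL sinθ = 3.7474 J; ½mv² = 0.055068 J
W_f = 3.7474 − 0.055068 = 3.692 J
μ_k = W_f/(mg cosθ · L) = 3.692/(1.526 × 5.96) = 0.4061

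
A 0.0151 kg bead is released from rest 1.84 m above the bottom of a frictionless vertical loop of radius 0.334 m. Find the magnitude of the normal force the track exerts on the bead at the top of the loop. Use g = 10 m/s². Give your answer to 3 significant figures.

N = 0.909 N

Energy from release to top (height 2r): mgh = ½mv_top² + mg(2r)
v_top² = 2g(h − 2r) = 2(10)(1.84 − 0.6680) = 23.440 m²/s²
At the top, both N and weight point toward the centre: N + mg = mv_top²/r
N = m(v_top²/r − g) = 0.0151(23.440/0.334 − 10) = 0.9087 N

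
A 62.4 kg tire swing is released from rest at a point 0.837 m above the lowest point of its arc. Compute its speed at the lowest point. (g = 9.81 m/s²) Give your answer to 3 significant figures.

v = 4.05 m/s

Equating total energy at the two states: mgh = ½mv²
The mass cancels from both sides.
v = √(2gh) = √(2 × 9.81 × 0.837) = √16.422 = 4.052 m/s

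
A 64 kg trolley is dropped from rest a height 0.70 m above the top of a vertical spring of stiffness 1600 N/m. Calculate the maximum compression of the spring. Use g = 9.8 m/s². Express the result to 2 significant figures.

Let x be the compression. The total drop is H + x, and the trolley is instantaneously at rest at max compression, so energy conservation gives:
mg(H + x) = ½kx²
½(1600)x² − (64)(9.8)x − (64)(9.8)(0.70) = 0
800.0x² − 627.2x − 439.0 = 0
x = [627.2 + √(393380 + 1.4049e+06)]/(2 × 800.0) = 1.230 m

x = 1.2 m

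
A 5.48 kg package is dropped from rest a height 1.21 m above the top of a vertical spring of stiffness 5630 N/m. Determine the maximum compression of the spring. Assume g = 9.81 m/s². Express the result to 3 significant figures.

Measuring PE from the top of the relaxed spring, at max compression the package has dropped H + x with zero KE, so:
mg(H + x) = ½kx²
½(5630)x² − (5.48)(9.81)x − (5.48)(9.81)(1.21) = 0
2815x² − 53.76x − 65.05 = 0
x = [53.76 + √(2890 + 732442)]/(2 × 2815) = 0.1619 m

x = 0.162 m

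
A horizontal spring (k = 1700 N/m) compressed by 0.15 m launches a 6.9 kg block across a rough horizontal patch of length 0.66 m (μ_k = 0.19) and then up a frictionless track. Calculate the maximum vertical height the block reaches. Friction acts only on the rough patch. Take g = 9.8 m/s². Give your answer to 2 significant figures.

Spring energy: E₀ = ½kx² = ½(1700)(0.15)² = 19.125 J
Friction: W_f = μ_k mg d = (0.19)(6.9)(9.8)(0.66) = 8.480 J
Energy at base of ramp: E = 19.125 − 8.480 = 10.645 J
At max height all remaining energy is PE: mgh = E ⇒ h = E/(mg) = 10.645/(6.9 × 9.8) = 0.1574 m

h = 0.16 m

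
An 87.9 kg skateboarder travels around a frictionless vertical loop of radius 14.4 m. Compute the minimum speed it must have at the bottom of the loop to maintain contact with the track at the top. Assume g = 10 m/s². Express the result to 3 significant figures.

At the top: mg = mv_top²/r ⇒ v_top² = gr = 144.0 m²/s²
Energy from bottom to top (height 2r): ½mv_bot² = ½mv_top² + mg(2r)
v_bot² = gr + 4gr = 5gr = 720.0
v_bot = √(5gr) = 26.83 m/s

v = 26.8 m/s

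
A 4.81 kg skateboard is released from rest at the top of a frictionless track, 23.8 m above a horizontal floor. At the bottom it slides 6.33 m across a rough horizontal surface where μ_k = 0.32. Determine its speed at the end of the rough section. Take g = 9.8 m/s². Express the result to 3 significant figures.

Energy at the top = energy at the end + work done against friction:
mgh = ½mv² + μ_k m g d
W_f = μ_k mg d = (0.32)(4.81)(9.8)(6.33) = 95.48 J
½mv² = mgh − W_f = 1121.9 − 95.48 = 1026.4 J
v = √(2 × 1026.4/4.81) = 20.66 m/s

v = 20.7 m/s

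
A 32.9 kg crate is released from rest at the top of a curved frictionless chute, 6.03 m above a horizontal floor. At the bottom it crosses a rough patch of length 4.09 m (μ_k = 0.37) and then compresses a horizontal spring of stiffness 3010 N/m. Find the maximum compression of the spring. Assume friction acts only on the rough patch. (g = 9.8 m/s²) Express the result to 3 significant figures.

x = 0.984 m

Initial energy: E₁ = mgh = (32.9)(9.8)(6.03) = 1944.2 J
Friction removes W_f = μ_k mg d = (0.37)(32.9)(9.8)(4.09) = 487.9 J
Energy reaching the spring: E = 1944.2 − 487.9 = 1456.3 J
At max compression ½kx² = E ⇒ x = √(2E/k) = √(2 × 1456.3/3010) = 0.9837 m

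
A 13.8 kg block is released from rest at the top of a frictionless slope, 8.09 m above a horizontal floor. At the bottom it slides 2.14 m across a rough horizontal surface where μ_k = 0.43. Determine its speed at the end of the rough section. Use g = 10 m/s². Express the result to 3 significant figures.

v = 12.0 m/s

Energy bookkeeping (friction removes W_f = μ_k N d):
mgh = ½mv² + μ_k m g d
W_f = μ_k mg d = (0.43)(13.8)(10)(2.14) = 127.0 J
½mv² = mgh − W_f = 1116.4 − 127.0 = 989.43 J
v = √(2 × 989.43/13.8) = 11.97 m/s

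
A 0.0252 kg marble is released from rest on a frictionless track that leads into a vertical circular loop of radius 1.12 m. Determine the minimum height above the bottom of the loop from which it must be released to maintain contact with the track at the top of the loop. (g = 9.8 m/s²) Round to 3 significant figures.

At the top, for minimum speed gravity alone supplies the centripetal force: mg = mv_top²/r ⇒ v_top² = gr = 10.98 m²/s²
Energy conservation from release height h to the top (height 2r): mgh = ½mv_top² + mg(2r)
h = v_top²/(2g) + 2r = r/2 + 2r = 5r/2 = 2.800 m

h = 2.80 m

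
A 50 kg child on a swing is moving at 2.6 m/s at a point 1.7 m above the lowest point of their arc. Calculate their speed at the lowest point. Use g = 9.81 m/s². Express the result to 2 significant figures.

By conservation of mechanical energy, ½mv₀² + mgh = ½mv²
v² = v₀² + 2gh = (2.6)² + 2(9.81)(1.7) = 40.114
v = √40.114 = 6.334 m/s

v = 6.3 m/s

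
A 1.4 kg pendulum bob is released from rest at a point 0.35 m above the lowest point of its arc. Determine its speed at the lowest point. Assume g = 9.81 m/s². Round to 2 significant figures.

v = 2.6 m/s

Equating total energy at the two states: mgh = ½mv²
v = √(2gh) = √(2 × 9.81 × 0.35) = √6.8670 = 2.620 m/s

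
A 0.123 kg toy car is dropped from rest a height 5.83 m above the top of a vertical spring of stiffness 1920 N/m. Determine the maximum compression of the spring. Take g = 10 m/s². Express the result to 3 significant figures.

Take the reference level at the top of the uncompressed spring. At max compression the car has fallen H + x and is momentarily at rest:
mg(H + x) = ½kx²
½(1920)x² − (0.123)(10)x − (0.123)(10)(5.83) = 0
960.0x² − 1.230x − 7.171 = 0
x = [1.230 + √(1.513 + 27536)]/(2 × 960.0) = 0.08707 m

x = 0.0871 m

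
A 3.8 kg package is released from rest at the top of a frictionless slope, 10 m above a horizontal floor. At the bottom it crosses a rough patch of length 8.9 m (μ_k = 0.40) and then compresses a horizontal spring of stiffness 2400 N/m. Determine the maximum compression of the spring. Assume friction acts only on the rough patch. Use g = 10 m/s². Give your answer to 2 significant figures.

x = 0.45 m

Initial energy: E₁ = mgh = (3.8)(10)(10) = 380.00 J
Friction removes W_f = μ_k mg d = (0.40)(3.8)(10)(8.9) = 135.3 J
Energy reaching the spring: E = 380.00 − 135.3 = 244.72 J
At max compression ½kx² = E ⇒ x = √(2E/k) = √(2 × 244.72/2400) = 0.4516 m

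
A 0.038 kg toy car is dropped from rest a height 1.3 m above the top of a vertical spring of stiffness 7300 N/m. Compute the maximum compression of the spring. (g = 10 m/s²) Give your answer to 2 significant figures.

x = 0.012 m

Take the reference level at the top of the uncompressed spring. At max compression the car has fallen H + x and is momentarily at rest:
mg(H + x) = ½kx²
½(7300)x² − (0.038)(10)x − (0.038)(10)(1.3) = 0
3650x² − 0.3800x − 0.4940 = 0
x = [0.3800 + √(0.1444 + 7212.4)]/(2 × 3650) = 0.01169 m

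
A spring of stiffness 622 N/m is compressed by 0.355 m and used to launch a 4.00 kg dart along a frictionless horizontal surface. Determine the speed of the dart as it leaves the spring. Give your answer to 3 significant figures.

v = 4.43 m/s

Conservation of energy: ½kx² = ½mv²
v = x√(k/m) = 0.355 × √(622/4.00) = 4.427 m/s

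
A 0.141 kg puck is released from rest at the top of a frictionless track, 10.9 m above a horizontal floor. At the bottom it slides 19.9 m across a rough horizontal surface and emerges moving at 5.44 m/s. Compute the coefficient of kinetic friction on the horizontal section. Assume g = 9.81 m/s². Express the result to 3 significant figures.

μ_k = 0.472

Energy bookkeeping (friction removes W_f = μ_k N d):
mgh = ½mv² + μ_k m g d
mgh = 15.077 J; ½mv² = 2.0863 J
W_f = 15.077 − 2.0863 = 12.99 J
μ_k = W_f/(mg·d) = 12.99/(1.383 × 19.9) = 0.4719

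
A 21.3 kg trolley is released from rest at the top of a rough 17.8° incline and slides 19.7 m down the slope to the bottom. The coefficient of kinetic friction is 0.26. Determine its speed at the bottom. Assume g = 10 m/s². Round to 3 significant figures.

v = 4.79 m/s

Energy: mgh = ½mv² + W_f, with h = L sinθ and W_f = μ_k (mg cosθ) L
mgh = mgL sinθ = (21.3)(10)(19.7)sin17.8° = 1282.7 J
W_f = μ_k mg cosθ · L = (0.26)(21.3)(10)cos17.8°·19.7 = 1039 J
½mv² = 1282.7 − 1039 = 243.97 J
v = √(2 × 243.97/21.3) = 4.786 m/s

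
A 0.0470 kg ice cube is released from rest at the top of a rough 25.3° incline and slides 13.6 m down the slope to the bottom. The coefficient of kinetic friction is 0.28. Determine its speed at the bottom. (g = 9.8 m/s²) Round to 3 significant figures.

v = 6.81 m/s

Energy: mgh = ½mv² + W_f, with h = L sinθ and W_f = μ_k (mg cosθ) L
mgh = mgL sinθ = (0.0470)(9.8)(13.6)sin25.3° = 2.6770 J
W_f = μ_k mg cosθ · L = (0.28)(0.0470)(9.8)cos25.3°·13.6 = 1.586 J
½mv² = 2.6770 − 1.586 = 1.0913 J
v = √(2 × 1.0913/0.0470) = 6.815 m/s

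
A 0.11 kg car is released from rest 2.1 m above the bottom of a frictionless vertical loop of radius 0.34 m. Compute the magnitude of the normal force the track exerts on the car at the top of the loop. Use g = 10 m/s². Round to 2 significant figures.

Energy from release to top (height 2r): mgh = ½mv_top² + mg(2r)
v_top² = 2g(h − 2r) = 2(10)(2.1 − 0.6800) = 28.400 m²/s²
At the top, both N and weight point toward the centre: N + mg = mv_top²/r
N = m(v_top²/r − g) = 0.11(28.400/0.34 − 10) = 8.088 N

N = 8.1 N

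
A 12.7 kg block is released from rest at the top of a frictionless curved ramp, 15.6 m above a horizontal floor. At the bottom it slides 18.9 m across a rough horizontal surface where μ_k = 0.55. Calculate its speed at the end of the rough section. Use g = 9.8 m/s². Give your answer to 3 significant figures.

v = 10.1 m/s

Energy bookkeeping (friction removes W_f = μ_k N d):
mgh = ½mv² + μ_k m g d
W_f = μ_k mg d = (0.55)(12.7)(9.8)(18.9) = 1294 J
½mv² = mgh − W_f = 1941.6 − 1294 = 647.81 J
v = √(2 × 647.81/12.7) = 10.10 m/s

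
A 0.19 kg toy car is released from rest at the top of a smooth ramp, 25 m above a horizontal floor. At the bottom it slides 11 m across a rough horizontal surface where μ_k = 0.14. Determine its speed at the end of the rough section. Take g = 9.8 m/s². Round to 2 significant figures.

Energy at the top = energy at the end + work done against friction:
mgh = ½mv² + μ_k m g d
W_f = μ_k mg d = (0.14)(0.19)(9.8)(11) = 2.867 J
½mv² = mgh − W_f = 46.550 − 2.867 = 43.683 J
v = √(2 × 43.683/0.19) = 21.44 m/s

v = 21 m/s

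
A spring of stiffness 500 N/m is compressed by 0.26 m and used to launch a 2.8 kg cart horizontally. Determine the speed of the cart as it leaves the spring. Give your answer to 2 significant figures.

v = 3.5 m/s

Spring PE converts entirely to kinetic energy: ½kx² = ½mv²
v = x√(k/m) = 0.26 × √(500/2.8) = 3.474 m/s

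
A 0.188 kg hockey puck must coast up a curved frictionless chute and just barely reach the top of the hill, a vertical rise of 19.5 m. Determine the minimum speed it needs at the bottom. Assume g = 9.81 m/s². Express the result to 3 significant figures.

At the top it is momentarily at rest, so all KE converts to PE: ½mv² = mgh
v = √(2gh) = √(2 × 9.81 × 19.5) = 19.56 m/s

v = 19.6 m/s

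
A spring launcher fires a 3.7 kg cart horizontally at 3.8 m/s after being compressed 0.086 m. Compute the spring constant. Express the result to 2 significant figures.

½kx² = ½mv²
k = mv²/x² = (3.7)(3.8)²/(0.086)² = 7224 N/m

k = 7200 N/m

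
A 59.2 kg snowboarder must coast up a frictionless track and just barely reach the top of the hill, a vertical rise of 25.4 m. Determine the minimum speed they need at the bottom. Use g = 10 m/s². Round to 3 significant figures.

v = 22.5 m/s

At the top they are momentarily at rest, so all KE converts to PE: ½mv² = mgh
v = √(2gh) = √(2 × 10 × 25.4) = 22.54 m/s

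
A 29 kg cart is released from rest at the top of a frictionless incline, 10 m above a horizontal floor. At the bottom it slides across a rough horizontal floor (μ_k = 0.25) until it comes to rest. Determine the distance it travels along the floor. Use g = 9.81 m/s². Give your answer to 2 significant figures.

d = 40 m

Applying the work–energy principle:
At rest all PE has been dissipated by friction: mgh = μ_k m g d
d = h/μ_k = 10/0.25 = 40.00 m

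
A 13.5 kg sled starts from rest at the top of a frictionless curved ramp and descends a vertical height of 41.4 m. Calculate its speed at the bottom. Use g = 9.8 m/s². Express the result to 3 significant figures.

Equating total energy at the two states: mgh = ½mv²
v = √(2gh) = √(2 × 9.8 × 41.4) = √811.44 = 28.49 m/s

v = 28.5 m/s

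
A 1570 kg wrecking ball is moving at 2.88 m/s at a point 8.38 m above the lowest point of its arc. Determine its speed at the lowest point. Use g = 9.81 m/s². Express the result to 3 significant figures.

Equating total energy at the two states: ½mv₀² + mgh = ½mv²
v² = v₀² + 2gh = (2.88)² + 2(9.81)(8.38) = 172.71
v = √172.71 = 13.14 m/s

v = 13.1 m/s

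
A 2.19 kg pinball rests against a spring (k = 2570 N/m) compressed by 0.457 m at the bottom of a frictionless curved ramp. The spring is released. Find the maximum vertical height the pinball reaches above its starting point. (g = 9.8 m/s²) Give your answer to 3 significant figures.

h = 12.5 m

All spring PE becomes gravitational PE at the highest point: ½kx² = mgh
h = kx²/(2mg) = (2570)(0.457)²/(2 × 2.19 × 9.8) = 12.50 m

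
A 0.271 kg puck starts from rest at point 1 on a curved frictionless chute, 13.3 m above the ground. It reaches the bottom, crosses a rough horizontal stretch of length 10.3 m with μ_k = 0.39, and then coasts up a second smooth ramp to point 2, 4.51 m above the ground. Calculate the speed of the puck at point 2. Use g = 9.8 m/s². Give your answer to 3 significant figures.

Energy at 1: mgh₁ = (0.271)(9.8)(13.3) = 35.322 J
Friction loss: W_f = μ_k mg d = 10.67 J
At 2: ½mv² + mgh₂ = mgh₁ − W_f
½mv² = 35.322 − 10.67 − 11.978 = 12.676 J
v = √(2 × 12.676/0.271) = 9.672 m/s

v = 9.67 m/s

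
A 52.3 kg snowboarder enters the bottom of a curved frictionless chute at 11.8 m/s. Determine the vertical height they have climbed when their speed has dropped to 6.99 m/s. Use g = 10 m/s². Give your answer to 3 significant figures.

h = 4.52 m

Conservation of energy: ½mv₁² = ½mv₂² + mgh
h = (v₁² − v₂²)/(2g) = (11.8² − 6.99²)/(2 × 10) = 4.519 m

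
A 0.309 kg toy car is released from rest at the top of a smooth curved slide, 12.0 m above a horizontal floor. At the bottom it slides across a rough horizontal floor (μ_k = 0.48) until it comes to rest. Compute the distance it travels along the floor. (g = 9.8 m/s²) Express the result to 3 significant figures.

Energy at the top = energy at the end + work done against friction:
At rest all PE has been dissipated by friction: mgh = μ_k m g d
d = h/μ_k = 12.0/0.48 = 25.00 m

d = 25.0 m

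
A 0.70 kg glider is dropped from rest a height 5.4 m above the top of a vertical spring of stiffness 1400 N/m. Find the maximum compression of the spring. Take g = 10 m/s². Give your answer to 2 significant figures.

x = 0.24 m

Take the reference level at the top of the uncompressed spring. At max compression the glider has fallen H + x and is momentarily at rest:
mg(H + x) = ½kx²
½(1400)x² − (0.70)(10)x − (0.70)(10)(5.4) = 0
700.0x² − 7.000x − 37.80 = 0
x = [7.000 + √(49.00 + 105840)]/(2 × 700.0) = 0.2374 m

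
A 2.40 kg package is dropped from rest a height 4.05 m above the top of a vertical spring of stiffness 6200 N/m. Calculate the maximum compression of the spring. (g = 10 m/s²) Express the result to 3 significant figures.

x = 0.181 m

Measuring PE from the top of the relaxed spring, at max compression the package has dropped H + x with zero KE, so:
mg(H + x) = ½kx²
½(6200)x² − (2.40)(10)x − (2.40)(10)(4.05) = 0
3100x² − 24.00x − 97.20 = 0
x = [24.00 + √(576.0 + 1.2053e+06)]/(2 × 3100) = 0.1810 m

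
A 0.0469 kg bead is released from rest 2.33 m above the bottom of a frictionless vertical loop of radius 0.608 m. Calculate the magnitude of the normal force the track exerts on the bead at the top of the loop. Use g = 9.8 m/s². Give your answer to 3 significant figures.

Energy from release to top (height 2r): mgh = ½mv_top² + mg(2r)
v_top² = 2g(h − 2r) = 2(9.8)(2.33 − 1.216) = 21.834 m²/s²
At the top, both N and weight point toward the centre: N + mg = mv_top²/r
N = m(v_top²/r − g) = 0.0469(21.834/0.608 − 9.8) = 1.225 N

N = 1.22 N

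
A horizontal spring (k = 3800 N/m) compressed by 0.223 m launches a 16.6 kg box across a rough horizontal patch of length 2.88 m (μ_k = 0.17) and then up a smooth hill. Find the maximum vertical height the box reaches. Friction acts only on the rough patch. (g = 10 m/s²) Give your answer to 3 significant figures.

Spring energy: E₀ = ½kx² = ½(3800)(0.223)² = 94.485 J
Friction: W_f = μ_k mg d = (0.17)(16.6)(10)(2.88) = 81.27 J
Energy at base of ramp: E = 94.485 − 81.27 = 13.211 J
At max height all remaining energy is PE: mgh = E ⇒ h = E/(mg) = 13.211/(16.6 × 10) = 0.07959 m

h = 0.0796 m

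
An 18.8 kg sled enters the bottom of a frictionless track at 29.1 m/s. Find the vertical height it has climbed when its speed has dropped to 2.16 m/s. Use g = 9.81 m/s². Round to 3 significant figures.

h = 42.9 m

Energy balance between the two points: ½mv₁² = ½mv₂² + mgh
h = (v₁² − v₂²)/(2g) = (29.1² − 2.16²)/(2 × 9.81) = 42.92 m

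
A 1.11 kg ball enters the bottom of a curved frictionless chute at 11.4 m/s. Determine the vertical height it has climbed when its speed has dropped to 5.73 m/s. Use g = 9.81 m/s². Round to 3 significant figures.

Conservation of energy: ½mv₁² = ½mv₂² + mgh
h = (v₁² − v₂²)/(2g) = (11.4² − 5.73²)/(2 × 9.81) = 4.950 m

h = 4.95 m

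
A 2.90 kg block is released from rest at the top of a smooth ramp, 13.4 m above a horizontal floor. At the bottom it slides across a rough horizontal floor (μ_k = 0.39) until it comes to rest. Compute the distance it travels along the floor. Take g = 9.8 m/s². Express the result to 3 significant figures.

Energy at the top = energy at the end + work done against friction:
At rest all PE has been dissipated by friction: mgh = μ_k m g d
d = h/μ_k = 13.4/0.39 = 34.36 m

d = 34.4 m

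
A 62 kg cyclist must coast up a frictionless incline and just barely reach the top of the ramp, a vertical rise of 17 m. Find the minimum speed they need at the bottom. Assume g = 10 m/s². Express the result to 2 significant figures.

At the top they are momentarily at rest, so all KE converts to PE: ½mv² = mgh
v = √(2gh) = √(2 × 10 × 17) = 18.44 m/s

v = 18 m/s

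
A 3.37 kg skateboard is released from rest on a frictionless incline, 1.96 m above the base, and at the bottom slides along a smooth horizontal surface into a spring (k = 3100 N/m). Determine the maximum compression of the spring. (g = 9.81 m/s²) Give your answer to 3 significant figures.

x = 0.204 m

Gravitational PE at the top equals spring PE at max compression: mgh = ½kx²
x = √(2mgh/k) = √(2 × 3.37 × 9.81 × 1.96 / 3100) = 0.2045 m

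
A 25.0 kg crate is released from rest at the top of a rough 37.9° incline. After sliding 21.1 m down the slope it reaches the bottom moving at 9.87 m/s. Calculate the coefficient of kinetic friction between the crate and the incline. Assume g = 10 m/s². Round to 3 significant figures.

μ_k = 0.486

Energy balance down the incline: mg L sinθ − ½mv² = μ_k (mg cosθ) L
mgL sinθ = 3240.4 J; ½mv² = 1217.7 J
W_f = 3240.4 − 1217.7 = 2023 J
μ_k = W_f/(mg cosθ · L) = 2023/(197.3 × 21.1) = 0.4859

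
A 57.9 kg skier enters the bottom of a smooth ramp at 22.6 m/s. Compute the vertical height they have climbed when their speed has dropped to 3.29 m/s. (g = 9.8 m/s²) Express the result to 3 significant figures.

h = 25.5 m

Conservation of energy: ½mv₁² = ½mv₂² + mgh
h = (v₁² − v₂²)/(2g) = (22.6² − 3.29²)/(2 × 9.8) = 25.51 m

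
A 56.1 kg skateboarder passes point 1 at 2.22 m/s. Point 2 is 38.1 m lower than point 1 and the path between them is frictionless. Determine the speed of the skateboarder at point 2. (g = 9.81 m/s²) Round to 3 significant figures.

v = 27.4 m/s

Equating total energy at the two states: ½mv₀² + mgh = ½mv²
v² = v₀² + 2gh = (2.22)² + 2(9.81)(38.1) = 752.45
v = √752.45 = 27.43 m/s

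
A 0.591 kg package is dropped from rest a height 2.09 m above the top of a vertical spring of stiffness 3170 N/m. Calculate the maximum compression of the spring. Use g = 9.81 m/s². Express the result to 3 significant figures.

Take the reference level at the top of the uncompressed spring. At max compression the package has fallen H + x and is momentarily at rest:
mg(H + x) = ½kx²
½(3170)x² − (0.591)(9.81)x − (0.591)(9.81)(2.09) = 0
1585x² − 5.798x − 12.12 = 0
x = [5.798 + √(33.61 + 76823)]/(2 × 1585) = 0.08928 m

x = 0.0893 m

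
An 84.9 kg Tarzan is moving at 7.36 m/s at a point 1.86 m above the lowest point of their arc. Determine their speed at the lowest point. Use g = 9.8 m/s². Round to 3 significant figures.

v = 9.52 m/s

Energy conservation between the two points: ½mv₀² + mgh = ½mv²
v² = v₀² + 2gh = (7.36)² + 2(9.8)(1.86) = 90.626
v = √90.626 = 9.520 m/s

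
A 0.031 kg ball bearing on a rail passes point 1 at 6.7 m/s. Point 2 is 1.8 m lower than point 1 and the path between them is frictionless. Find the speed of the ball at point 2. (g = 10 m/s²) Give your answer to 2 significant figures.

v = 9.0 m/s

Energy conservation between the two points: ½mv₀² + mgh = ½mv²
v² = v₀² + 2gh = (6.7)² + 2(10)(1.8) = 80.890
v = √80.890 = 8.994 m/s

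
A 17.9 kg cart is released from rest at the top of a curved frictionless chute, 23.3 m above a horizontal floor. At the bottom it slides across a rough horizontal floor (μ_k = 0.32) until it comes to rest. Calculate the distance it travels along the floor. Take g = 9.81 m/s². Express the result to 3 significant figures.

Energy at the top = energy at the end + work done against friction:
At rest all PE has been dissipated by friction: mgh = μ_k m g d
d = h/μ_k = 23.3/0.32 = 72.81 m

d = 72.8 m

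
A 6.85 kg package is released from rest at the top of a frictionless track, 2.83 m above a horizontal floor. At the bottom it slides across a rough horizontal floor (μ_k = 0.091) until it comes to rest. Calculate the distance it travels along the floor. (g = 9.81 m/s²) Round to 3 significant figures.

d = 31.1 m

Energy bookkeeping (friction removes W_f = μ_k N d):
At rest all PE has been dissipated by friction: mgh = μ_k m g d
d = h/μ_k = 2.83/0.091 = 31.10 m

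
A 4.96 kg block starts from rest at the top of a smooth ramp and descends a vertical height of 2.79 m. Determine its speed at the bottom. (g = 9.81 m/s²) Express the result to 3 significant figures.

v = 7.40 m/s

Mechanical energy is conserved (no friction): mgh = ½mv²
v = √(2gh) = √(2 × 9.81 × 2.79) = √54.740 = 7.399 m/s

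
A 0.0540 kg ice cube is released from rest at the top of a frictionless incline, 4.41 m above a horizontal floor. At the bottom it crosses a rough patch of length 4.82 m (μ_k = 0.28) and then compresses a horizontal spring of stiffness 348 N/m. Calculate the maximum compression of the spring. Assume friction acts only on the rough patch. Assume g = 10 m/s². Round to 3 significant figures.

Initial energy: E₁ = mgh = (0.0540)(10)(4.41) = 2.3814 J
Friction removes W_f = μ_k mg d = (0.28)(0.0540)(10)(4.82) = 0.7288 J
Energy reaching the spring: E = 2.3814 − 0.7288 = 1.6526 J
At max compression ½kx² = E ⇒ x = √(2E/k) = √(2 × 1.6526/348) = 0.09746 m

x = 0.0975 m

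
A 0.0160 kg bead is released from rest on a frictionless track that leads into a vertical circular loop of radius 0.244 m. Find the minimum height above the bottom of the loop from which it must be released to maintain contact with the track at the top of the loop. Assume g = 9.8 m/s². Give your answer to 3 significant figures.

h = 0.610 m

At the top, for minimum speed gravity alone supplies the centripetal force: mg = mv_top²/r ⇒ v_top² = gr = 2.391 m²/s²
Energy conservation from release height h to the top (height 2r): mgh = ½mv_top² + mg(2r)
h = v_top²/(2g) + 2r = r/2 + 2r = 5r/2 = 0.6100 m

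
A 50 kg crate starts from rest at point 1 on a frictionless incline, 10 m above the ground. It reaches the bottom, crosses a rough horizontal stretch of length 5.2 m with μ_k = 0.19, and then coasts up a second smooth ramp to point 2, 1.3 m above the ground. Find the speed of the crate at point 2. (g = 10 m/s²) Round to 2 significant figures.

v = 12 m/s

Energy at 1: mgh₁ = (50)(10)(10) = 5000.0 J
Friction loss: W_f = μ_k mg d = 494.0 J
At 2: ½mv² + mgh₂ = mgh₁ − W_f
½mv² = 5000.0 − 494.0 − 650.00 = 3856.0 J
v = √(2 × 3856.0/50) = 12.42 m/s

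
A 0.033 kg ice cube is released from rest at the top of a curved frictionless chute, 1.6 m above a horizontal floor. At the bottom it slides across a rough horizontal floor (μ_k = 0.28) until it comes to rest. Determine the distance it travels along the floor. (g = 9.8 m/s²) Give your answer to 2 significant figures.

Energy at the top = energy at the end + work done against friction:
At rest all PE has been dissipated by friction: mgh = μ_k m g d
d = h/μ_k = 1.6/0.28 = 5.714 m

d = 5.7 m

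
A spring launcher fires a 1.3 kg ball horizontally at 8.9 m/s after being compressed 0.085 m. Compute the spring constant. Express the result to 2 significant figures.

Spring PE at full compression equals KE at release: ½kx² = ½mv²
k = mv²/x² = (1.3)(8.9)²/(0.085)² = 14252 N/m

k = 14000 N/m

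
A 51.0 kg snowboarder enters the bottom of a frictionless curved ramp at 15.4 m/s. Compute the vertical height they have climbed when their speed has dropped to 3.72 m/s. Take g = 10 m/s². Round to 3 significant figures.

Conservation of energy: ½mv₁² = ½mv₂² + mgh
h = (v₁² − v₂²)/(2g) = (15.4² − 3.72²)/(2 × 10) = 11.17 m

h = 11.2 m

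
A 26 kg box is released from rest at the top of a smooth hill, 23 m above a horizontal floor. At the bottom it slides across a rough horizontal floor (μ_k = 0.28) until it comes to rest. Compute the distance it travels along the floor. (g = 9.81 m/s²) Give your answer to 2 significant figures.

Energy bookkeeping (friction removes W_f = μ_k N d):
At rest all PE has been dissipated by friction: mgh = μ_k m g d
d = h/μ_k = 23/0.28 = 82.14 m

d = 82 m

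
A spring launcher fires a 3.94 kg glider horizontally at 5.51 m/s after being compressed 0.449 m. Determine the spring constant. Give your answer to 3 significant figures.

k = 593 N/m

½kx² = ½mv²
k = mv²/x² = (3.94)(5.51)²/(0.449)² = 593.3 N/m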